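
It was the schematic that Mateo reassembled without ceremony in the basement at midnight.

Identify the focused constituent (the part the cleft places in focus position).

the schematic

In an it-cleft "It was X that/who ...", the clefted constituent X is the focus; the that/who-clause expresses the presupposed open proposition.
Here the focus is "the schematic". The backgrounded (presupposed) material includes "Mateo", "in the basement", "at midnight" and "without ceremony".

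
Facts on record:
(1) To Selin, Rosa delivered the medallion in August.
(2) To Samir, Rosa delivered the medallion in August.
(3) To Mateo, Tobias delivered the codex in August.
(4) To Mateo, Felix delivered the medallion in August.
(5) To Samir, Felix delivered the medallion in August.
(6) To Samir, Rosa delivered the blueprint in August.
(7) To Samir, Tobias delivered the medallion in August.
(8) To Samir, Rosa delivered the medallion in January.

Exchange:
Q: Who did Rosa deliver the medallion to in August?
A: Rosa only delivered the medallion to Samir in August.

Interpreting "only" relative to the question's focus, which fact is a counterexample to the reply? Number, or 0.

1

Answering "Who did ... to ...?" puts focus on the recipient — here, "Samir".
So "only" ranges over recipients; the rest (same agent, thing, setting (Rosa / the medallion / in August)) is presupposed.
Fact (1) keeps same agent, thing, setting (Rosa / the medallion / in August) but has recipient = Selin; that refutes the reply.
(Fact (8) would refute a reading with focus on the setting — but that is not what the question asks.)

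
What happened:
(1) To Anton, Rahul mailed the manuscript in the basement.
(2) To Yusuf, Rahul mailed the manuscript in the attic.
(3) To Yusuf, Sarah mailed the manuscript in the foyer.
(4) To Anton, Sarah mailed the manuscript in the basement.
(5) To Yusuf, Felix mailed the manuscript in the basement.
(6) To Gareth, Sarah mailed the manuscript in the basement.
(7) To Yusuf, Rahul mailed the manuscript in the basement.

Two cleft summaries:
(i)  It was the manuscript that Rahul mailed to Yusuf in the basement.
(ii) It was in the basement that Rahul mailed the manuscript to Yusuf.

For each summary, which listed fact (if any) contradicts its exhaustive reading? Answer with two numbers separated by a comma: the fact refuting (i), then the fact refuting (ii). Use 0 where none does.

Summary (i) focuses "the manuscript" (the thing); background same agent, recipient, setting (Rahul / Yusuf / in the basement). No fact matches that background with a different thing, so 0.
Summary (ii) focuses "in the basement" (the setting); background same agent, thing, recipient (Rahul / the manuscript / Yusuf). Fact (2) matches that background with setting = in the attic — refutes (ii).

0, 2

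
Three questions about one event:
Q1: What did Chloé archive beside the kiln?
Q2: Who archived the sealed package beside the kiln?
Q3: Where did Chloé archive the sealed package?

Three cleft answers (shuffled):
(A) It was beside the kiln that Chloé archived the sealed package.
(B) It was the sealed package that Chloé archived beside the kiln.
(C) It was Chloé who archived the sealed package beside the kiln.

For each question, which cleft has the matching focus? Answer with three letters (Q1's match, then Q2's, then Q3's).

Q1 asks about the direct object; cleft (B) focuses "the sealed package", which is the direct object — so Q1 → B.
Q2 asks about the subject (agent); cleft (C) focuses "Chloé", which is the subject (agent) — so Q2 → C.
Q3 asks about the location; cleft (A) focuses "beside the kiln", which is the location — so Q3 → A.
Mapping: Q1→B, Q2→C, Q3→A.

BCA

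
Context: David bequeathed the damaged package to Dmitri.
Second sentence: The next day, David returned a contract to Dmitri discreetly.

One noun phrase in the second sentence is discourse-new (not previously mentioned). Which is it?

"David" and "Dmitri" in the second sentence are given — already mentioned in the context.
"a contract" has no antecedent in the context; it is discourse-new (the indefinite article also signals a new referent).

a contract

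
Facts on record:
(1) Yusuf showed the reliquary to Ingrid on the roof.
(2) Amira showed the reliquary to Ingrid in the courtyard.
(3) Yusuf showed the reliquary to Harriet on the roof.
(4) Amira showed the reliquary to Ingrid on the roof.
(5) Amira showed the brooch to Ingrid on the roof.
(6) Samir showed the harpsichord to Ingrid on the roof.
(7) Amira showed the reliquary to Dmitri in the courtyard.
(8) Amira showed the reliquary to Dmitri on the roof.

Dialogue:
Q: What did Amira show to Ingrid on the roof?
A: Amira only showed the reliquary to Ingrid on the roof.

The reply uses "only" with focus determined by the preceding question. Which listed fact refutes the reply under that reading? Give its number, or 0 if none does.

5

The question "What did ...?" targets the thing, so in the reply the focus falls on "the reliquary".
"Only" then excludes alternative things while the background — same agent, recipient, setting (Amira / Ingrid / on the roof) — is held fixed.
Fact (5) shares the background with a different thing (the brooch) — counterexample.
(Fact (8) would refute a reading with focus on the recipient — but that is not what the question asks.)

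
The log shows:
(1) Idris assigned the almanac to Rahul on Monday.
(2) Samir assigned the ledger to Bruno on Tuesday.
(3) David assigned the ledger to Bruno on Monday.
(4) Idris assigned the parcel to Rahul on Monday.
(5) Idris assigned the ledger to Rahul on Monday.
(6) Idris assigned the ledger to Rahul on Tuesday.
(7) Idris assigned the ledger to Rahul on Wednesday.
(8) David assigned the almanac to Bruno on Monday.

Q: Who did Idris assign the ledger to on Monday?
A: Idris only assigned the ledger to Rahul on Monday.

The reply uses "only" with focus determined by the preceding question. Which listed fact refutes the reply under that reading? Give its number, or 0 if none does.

0

The question "Who did ... to ...?" targets the recipient, so in the reply the focus falls on "Rahul".
"Only" then excludes alternative recipients while the background — Idris as agent and the ledger as thing and on Monday as setting — is held fixed.
No listed fact shares that background with another recipient. Nothing contradicts the reply.
(Fact (1) would refute a reading with focus on the thing — but that is not what the question asks.)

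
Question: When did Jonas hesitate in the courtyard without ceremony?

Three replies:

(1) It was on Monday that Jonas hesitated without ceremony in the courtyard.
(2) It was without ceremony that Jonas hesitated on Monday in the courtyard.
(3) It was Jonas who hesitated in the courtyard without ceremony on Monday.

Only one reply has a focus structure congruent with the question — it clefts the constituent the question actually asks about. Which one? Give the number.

The question word "when" targets the time.
Option (1) clefts "on Monday" — that matches what the question asks about.
Option (2) clefts "without ceremony" — the manner, not what was asked.
Option (3) clefts "Jonas" — the subject (agent), not what was asked.
So the congruent reply is (1).

1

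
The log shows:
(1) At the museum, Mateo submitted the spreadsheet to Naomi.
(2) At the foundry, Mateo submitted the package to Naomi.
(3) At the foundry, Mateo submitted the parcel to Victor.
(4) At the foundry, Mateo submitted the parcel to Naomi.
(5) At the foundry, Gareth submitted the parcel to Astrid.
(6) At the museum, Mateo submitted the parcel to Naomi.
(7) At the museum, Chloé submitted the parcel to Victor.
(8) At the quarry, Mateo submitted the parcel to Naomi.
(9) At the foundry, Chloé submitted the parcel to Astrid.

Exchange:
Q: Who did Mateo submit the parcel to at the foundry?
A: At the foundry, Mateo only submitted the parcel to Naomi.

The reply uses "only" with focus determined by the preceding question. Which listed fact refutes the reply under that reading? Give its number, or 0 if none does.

The question "Who did ... to ...?" targets the recipient, so in the reply the focus falls on "Naomi".
"Only" then excludes alternative recipients while the background — same agent, thing, setting (Mateo / the parcel / at the foundry) — is held fixed.
Fact (3) keeps same agent, thing, setting (Mateo / the parcel / at the foundry) but has recipient = Victor; that refutes the reply.
(Fact (2) would refute a reading with focus on the thing — but that is not what the question asks.)

3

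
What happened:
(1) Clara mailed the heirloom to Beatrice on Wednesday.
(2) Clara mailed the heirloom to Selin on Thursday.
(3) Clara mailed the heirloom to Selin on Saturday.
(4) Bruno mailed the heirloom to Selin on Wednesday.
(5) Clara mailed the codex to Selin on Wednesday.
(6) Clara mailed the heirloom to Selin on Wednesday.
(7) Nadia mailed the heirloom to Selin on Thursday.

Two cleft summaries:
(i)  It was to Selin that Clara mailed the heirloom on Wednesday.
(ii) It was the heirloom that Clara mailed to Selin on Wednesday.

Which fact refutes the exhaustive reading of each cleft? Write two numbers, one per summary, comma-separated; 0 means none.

1, 5

(i): focus "Selin". Looking for agent = Clara, thing = the heirloom, setting = on Wednesday with some other recipient — fact (1) has Beatrice there. Refuted.
(ii): focus "the heirloom". Looking for agent = Clara, recipient = Selin, setting = on Wednesday with some other thing — fact (5) has the codex there. Refuted.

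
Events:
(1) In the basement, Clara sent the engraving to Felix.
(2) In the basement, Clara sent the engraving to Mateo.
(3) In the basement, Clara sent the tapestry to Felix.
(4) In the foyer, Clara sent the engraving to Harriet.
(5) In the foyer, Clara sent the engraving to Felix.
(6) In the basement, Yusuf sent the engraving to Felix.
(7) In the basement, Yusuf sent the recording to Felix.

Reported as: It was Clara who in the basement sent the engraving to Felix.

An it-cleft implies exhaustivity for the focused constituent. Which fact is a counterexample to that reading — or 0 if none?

The cleft puts "Clara" in focus and presupposes the open proposition with same thing, recipient, setting (the engraving / Felix / in the basement).
The exhaustive reading says no other agent fits that background.
Fact (6) shares the background but with agent = Yusuf; exhaustivity is violated.

6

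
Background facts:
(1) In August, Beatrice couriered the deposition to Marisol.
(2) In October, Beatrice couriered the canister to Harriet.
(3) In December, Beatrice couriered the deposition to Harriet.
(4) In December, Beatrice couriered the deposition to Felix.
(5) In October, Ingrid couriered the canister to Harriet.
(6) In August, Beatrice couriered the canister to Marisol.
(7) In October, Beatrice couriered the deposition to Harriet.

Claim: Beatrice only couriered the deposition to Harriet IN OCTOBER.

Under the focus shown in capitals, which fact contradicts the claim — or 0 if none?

3

Focus (in capitals) is "in October" — the setting. "Only" excludes alternative settings while holding fixed agent = Beatrice, thing = the deposition, recipient = Harriet.
Fact (3) matches on agent = Beatrice, thing = the deposition, recipient = Harriet, but has setting = in December instead. That refutes the claim.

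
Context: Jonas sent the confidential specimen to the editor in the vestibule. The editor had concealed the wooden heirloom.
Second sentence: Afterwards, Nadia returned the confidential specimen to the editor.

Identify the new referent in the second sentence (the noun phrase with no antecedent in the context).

"the confidential specimen" and "the editor" in the second sentence are given — already mentioned in the context.
"Nadia" has no antecedent in the context; it is discourse-new.

Nadia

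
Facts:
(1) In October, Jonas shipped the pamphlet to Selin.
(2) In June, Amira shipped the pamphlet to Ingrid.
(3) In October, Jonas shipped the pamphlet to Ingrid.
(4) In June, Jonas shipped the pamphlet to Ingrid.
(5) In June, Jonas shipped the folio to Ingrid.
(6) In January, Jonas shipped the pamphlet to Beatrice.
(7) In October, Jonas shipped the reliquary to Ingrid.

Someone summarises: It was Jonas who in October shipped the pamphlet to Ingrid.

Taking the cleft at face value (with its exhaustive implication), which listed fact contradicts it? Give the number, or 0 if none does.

0

Focus of the cleft: "Jonas" (the agent). Presupposed background: thing = the pamphlet, recipient = Ingrid, setting = in October.
Exhaustivity: Jonas is the only agent satisfying that background.
Every other fact differs from the presupposition on some backgrounded slot, so none challenges the exhaustivity.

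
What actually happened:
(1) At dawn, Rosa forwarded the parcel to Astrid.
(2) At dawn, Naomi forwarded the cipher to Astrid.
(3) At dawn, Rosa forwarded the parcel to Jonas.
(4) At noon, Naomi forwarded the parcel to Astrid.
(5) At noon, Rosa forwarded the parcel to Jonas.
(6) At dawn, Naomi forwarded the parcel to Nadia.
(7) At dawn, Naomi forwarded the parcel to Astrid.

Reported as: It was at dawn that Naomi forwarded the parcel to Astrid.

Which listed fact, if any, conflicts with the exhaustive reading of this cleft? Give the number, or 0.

Focus of the cleft: "at dawn" (the setting). Presupposed background: Naomi as agent and the parcel as thing and Astrid as recipient.
The exhaustive reading says no other setting fits that background.
But fact (4) also has Naomi as agent and the parcel as thing and Astrid as recipient, with setting = at noon — so the exhaustive reading fails.

4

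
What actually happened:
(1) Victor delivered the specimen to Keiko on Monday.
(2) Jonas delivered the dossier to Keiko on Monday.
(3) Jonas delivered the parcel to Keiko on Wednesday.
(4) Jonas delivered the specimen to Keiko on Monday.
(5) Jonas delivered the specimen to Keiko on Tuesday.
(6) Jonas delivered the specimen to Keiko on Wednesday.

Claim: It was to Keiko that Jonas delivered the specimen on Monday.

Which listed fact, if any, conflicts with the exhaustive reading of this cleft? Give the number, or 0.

0

Focus of the cleft: "Keiko" (the recipient). Presupposed background: agent = Jonas, thing = the specimen, setting = on Monday.
The exhaustive reading says no other recipient fits that background.
Every other fact differs from the presupposition on some backgrounded slot, so none challenges the exhaustivity.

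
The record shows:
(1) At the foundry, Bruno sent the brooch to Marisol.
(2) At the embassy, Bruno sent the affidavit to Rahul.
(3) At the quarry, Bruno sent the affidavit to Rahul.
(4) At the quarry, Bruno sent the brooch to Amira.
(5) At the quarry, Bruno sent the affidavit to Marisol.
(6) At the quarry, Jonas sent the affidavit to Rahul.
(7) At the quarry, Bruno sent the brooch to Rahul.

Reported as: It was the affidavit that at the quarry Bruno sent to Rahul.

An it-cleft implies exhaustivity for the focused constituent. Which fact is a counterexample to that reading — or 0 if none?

7

Focus of the cleft: "the affidavit" (the thing). Presupposed background: same agent, recipient, setting (Bruno / Rahul / at the quarry).
Exhaustivity: the affidavit is the only thing satisfying that background.
But fact (7) also has same agent, recipient, setting (Bruno / Rahul / at the quarry), with thing = the brooch — so the exhaustive reading fails.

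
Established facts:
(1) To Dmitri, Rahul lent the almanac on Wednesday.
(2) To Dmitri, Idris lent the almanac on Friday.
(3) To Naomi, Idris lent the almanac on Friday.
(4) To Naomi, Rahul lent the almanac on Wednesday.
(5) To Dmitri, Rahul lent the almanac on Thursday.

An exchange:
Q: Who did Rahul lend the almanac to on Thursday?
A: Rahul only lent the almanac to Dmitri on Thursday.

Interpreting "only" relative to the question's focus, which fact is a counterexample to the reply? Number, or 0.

0

The question "Who did ... to ...?" targets the recipient, so in the reply the focus falls on "Dmitri".
So "only" ranges over recipients; the rest (Rahul as agent and the almanac as thing and on Thursday as setting) is presupposed.
No fact keeps Rahul as agent and the almanac as thing and on Thursday as setting while changing the recipient; every other fact differs on something backgrounded. The reply stands.
(Fact (1) would refute a reading with focus on the setting — but that is not what the question asks.)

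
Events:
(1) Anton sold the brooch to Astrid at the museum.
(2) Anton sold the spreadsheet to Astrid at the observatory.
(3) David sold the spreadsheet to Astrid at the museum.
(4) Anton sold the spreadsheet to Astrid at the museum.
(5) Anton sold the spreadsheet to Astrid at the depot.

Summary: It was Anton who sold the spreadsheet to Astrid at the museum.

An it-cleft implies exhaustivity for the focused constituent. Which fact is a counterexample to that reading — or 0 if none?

3

The cleft puts "Anton" in focus and presupposes the open proposition with same thing, recipient, setting (the spreadsheet / Astrid / at the museum).
Exhaustivity: Anton is the only agent satisfying that background.
Fact (3) shares the background but with agent = David; exhaustivity is violated.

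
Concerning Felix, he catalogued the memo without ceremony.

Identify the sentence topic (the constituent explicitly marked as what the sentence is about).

The construction explicitly marks "Felix" as what the sentence is about — the topic.
The remainder of the clause is the comment (what is said about the topic).

Felix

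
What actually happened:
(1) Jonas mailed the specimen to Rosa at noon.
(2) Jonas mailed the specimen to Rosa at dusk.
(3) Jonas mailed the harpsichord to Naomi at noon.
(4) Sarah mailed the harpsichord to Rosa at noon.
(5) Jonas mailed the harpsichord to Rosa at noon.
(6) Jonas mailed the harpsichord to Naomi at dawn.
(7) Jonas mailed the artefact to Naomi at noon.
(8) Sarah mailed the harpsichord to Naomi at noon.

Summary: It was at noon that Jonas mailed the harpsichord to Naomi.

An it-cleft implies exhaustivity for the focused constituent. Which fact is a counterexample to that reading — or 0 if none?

The cleft puts "at noon" in focus and presupposes the open proposition with agent = Jonas, thing = the harpsichord, recipient = Naomi.
The exhaustive reading says no other setting fits that background.
Fact (6) shares the background but with setting = at dawn; exhaustivity is violated.

6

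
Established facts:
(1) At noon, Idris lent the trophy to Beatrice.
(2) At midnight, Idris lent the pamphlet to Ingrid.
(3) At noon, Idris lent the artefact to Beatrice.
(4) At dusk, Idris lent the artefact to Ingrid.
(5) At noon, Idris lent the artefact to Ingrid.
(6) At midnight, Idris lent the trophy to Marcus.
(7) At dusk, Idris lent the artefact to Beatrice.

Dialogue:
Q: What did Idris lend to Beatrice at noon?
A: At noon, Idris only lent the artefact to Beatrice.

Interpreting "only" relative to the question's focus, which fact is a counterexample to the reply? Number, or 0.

1

Answering "What did ...?" puts focus on the thing — here, "the artefact".
"Only" then excludes alternative things while the background — agent = Idris, recipient = Beatrice, setting = at noon — is held fixed.
Fact (1) keeps agent = Idris, recipient = Beatrice, setting = at noon but has thing = the trophy; that refutes the reply.
(Fact (7) would refute a reading with focus on the setting — but that is not what the question asks.)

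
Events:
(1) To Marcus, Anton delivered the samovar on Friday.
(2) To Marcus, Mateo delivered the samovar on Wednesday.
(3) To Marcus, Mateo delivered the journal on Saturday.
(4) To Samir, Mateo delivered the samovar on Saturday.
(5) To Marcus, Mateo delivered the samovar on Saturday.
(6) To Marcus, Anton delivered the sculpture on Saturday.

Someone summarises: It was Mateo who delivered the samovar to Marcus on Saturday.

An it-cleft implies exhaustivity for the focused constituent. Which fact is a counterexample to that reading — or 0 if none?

0

The cleft puts "Mateo" in focus and presupposes the open proposition with thing = the samovar, recipient = Marcus, setting = on Saturday.
The exhaustive reading says no other agent fits that background.
Every other fact differs from the presupposition on some backgrounded slot, so none challenges the exhaustivity.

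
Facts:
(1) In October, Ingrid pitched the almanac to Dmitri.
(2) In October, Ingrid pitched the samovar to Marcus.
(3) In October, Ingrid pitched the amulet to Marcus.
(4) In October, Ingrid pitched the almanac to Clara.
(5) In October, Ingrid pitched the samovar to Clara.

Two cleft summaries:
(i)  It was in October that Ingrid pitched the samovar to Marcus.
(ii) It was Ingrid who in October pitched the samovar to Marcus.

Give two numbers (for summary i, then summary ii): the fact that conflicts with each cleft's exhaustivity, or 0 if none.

(i): focus "in October". No fact shares same agent, thing, recipient (Ingrid / the samovar / Marcus) with a different setting. 0.
(ii): focus "Ingrid". No fact shares same thing, recipient, setting (the samovar / Marcus / in October) with a different agent. 0.

0, 0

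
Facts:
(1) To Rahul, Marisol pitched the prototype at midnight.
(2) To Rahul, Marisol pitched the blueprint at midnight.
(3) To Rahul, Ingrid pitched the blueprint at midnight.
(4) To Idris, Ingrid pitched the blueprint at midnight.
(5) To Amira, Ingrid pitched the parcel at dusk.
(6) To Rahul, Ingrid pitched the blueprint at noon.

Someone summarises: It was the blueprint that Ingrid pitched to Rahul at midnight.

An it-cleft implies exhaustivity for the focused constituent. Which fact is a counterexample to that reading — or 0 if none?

0

The cleft puts "the blueprint" in focus and presupposes the open proposition with Ingrid as agent and Rahul as recipient and at midnight as setting.
The exhaustive reading says no other thing fits that background.
No listed fact matches the background with a different thing. Exhaustivity holds.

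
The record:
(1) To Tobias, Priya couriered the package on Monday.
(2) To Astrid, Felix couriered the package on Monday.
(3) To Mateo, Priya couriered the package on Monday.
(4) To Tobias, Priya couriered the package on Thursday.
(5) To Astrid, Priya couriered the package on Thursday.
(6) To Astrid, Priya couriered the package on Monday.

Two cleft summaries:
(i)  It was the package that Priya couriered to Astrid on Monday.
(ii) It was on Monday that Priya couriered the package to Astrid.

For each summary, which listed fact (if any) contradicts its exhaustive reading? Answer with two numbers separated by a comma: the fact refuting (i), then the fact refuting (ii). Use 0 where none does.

Summary (i) focuses "the package" (the thing); background agent = Priya, recipient = Astrid, setting = on Monday. No fact matches that background with a different thing, so 0.
Summary (ii) focuses "on Monday" (the setting); background agent = Priya, thing = the package, recipient = Astrid. Fact (5) matches that background with setting = on Thursday — refutes (ii).

0, 5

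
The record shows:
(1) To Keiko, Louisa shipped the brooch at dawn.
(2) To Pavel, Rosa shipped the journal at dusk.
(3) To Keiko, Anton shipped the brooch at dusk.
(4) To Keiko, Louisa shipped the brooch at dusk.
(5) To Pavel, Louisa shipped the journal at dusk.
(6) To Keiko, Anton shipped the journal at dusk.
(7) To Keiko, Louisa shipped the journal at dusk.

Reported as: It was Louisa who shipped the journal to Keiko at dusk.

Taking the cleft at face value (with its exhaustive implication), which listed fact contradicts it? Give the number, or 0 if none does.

6

The cleft puts "Louisa" in focus and presupposes the open proposition with same thing, recipient, setting (the journal / Keiko / at dusk).
The exhaustive reading says no other agent fits that background.
Fact (6) shares the background but with agent = Anton; exhaustivity is violated.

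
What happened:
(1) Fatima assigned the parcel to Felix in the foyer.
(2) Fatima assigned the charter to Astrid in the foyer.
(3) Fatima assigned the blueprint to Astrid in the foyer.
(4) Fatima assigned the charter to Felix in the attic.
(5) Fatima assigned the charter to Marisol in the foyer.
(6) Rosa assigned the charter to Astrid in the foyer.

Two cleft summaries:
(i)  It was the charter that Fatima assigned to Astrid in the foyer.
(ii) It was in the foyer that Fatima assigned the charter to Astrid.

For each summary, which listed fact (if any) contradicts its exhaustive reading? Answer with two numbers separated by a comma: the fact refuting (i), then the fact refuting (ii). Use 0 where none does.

(i): focus "the charter". Looking for Fatima as agent and Astrid as recipient and in the foyer as setting with some other thing — fact (3) has the blueprint there. Refuted.
(ii): focus "in the foyer". No fact shares Fatima as agent and the charter as thing and Astrid as recipient with a different setting. 0.

3, 0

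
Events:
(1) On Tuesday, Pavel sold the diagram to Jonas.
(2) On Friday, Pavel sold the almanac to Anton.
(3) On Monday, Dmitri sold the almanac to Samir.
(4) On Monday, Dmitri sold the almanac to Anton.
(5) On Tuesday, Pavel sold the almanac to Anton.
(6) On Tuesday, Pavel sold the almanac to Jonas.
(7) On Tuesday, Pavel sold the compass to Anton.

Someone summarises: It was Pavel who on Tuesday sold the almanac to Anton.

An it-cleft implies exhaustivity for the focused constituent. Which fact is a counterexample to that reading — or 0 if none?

The cleft puts "Pavel" in focus and presupposes the open proposition with same thing, recipient, setting (the almanac / Anton / on Tuesday).
Exhaustivity: Pavel is the only agent satisfying that background.
No listed fact matches the background with a different agent. Exhaustivity holds.

0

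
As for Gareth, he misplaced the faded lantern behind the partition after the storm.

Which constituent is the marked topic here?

Gareth

The construction explicitly marks "Gareth" as what the sentence is about — the topic.
The remainder of the clause is the comment (what is said about the topic).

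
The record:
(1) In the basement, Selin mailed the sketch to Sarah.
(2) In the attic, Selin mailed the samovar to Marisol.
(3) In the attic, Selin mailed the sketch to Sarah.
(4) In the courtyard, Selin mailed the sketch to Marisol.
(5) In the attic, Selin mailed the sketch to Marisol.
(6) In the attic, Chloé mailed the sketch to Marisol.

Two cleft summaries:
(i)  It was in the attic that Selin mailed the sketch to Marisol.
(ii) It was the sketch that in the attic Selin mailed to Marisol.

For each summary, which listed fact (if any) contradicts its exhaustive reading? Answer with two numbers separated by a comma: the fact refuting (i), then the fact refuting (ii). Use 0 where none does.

(i): focus "in the attic". Looking for agent = Selin, thing = the sketch, recipient = Marisol with some other setting — fact (4) has in the courtyard there. Refuted.
(ii): focus "the sketch". Looking for agent = Selin, recipient = Marisol, setting = in the attic with some other thing — fact (2) has the samovar there. Refuted.

4, 2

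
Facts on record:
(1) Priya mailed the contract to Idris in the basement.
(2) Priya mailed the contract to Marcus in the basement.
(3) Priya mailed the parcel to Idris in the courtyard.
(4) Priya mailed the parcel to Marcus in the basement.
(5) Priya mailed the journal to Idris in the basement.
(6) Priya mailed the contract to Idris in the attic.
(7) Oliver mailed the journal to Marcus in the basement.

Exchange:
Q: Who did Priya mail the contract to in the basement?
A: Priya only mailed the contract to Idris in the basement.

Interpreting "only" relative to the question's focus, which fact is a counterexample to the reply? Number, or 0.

2

The question "Who did ... to ...?" targets the recipient, so in the reply the focus falls on "Idris".
"Only" then excludes alternative recipients while the background — Priya as agent and the contract as thing and in the basement as setting — is held fixed.
Fact (2) keeps Priya as agent and the contract as thing and in the basement as setting but has recipient = Marcus; that refutes the reply.
(Fact (5) would refute a reading with focus on the thing — but that is not what the question asks.)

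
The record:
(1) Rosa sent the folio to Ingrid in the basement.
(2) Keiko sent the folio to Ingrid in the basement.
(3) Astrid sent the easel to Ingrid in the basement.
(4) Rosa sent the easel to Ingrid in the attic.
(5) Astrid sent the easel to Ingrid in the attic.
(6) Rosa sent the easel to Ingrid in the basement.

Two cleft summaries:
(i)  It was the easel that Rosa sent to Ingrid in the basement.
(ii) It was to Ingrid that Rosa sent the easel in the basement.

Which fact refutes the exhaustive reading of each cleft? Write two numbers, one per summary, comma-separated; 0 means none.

1, 0

(i): focus "the easel". Looking for same agent, recipient, setting (Rosa / Ingrid / in the basement) with some other thing — fact (1) has the folio there. Refuted.
(ii): focus "Ingrid". No fact shares same agent, thing, setting (Rosa / the easel / in the basement) with a different recipient. 0.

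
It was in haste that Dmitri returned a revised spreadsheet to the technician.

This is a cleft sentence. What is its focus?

in haste

In an it-cleft "It was X that/who ...", the clefted constituent X is the focus; the that/who-clause expresses the presupposed open proposition.
Here the focus is "in haste". The backgrounded (presupposed) material includes "Dmitri", "a revised spreadsheet" and "to the technician".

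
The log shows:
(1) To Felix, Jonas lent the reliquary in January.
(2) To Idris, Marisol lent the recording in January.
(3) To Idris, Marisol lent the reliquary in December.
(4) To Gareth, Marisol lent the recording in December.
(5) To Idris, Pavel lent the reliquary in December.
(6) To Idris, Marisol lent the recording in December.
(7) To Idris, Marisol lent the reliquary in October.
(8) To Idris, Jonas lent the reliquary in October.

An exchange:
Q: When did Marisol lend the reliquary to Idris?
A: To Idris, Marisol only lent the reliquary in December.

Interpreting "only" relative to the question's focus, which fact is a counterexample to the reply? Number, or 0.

The question "When did ...?" targets the setting, so in the reply the focus falls on "in December".
"Only" then excludes alternative settings while the background — Marisol as agent and the reliquary as thing and Idris as recipient — is held fixed.
Fact (7) keeps Marisol as agent and the reliquary as thing and Idris as recipient but has setting = in October; that refutes the reply.
(Fact (6) would refute a reading with focus on the thing — but that is not what the question asks.)

7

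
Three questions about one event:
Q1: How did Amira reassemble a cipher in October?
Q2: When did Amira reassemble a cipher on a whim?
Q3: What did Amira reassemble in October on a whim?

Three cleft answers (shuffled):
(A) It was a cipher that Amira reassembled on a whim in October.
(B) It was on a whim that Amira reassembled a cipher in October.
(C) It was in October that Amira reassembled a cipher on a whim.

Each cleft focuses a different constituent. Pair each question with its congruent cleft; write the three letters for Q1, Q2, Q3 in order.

BCA

Q1 asks about the manner; cleft (B) focuses "on a whim", which is the manner — so Q1 → B.
Q2 asks about the time; cleft (C) focuses "in October", which is the time — so Q2 → C.
Q3 asks about the direct object; cleft (A) focuses "a cipher", which is the direct object — so Q3 → A.
Mapping: Q1→B, Q2→C, Q3→A.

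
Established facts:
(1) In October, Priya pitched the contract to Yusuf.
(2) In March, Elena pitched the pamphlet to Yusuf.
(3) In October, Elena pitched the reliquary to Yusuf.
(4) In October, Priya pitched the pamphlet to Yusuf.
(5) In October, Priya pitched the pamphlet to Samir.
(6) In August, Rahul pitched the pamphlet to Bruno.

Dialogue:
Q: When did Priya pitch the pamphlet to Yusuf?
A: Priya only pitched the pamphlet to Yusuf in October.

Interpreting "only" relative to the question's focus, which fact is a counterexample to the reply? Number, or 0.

The question "When did ...?" targets the setting, so in the reply the focus falls on "in October".
"Only" then excludes alternative settings while the background — agent = Priya, thing = the pamphlet, recipient = Yusuf — is held fixed.
No fact keeps agent = Priya, thing = the pamphlet, recipient = Yusuf while changing the setting; every other fact differs on something backgrounded. The reply stands.
(Fact (5) would refute a reading with focus on the recipient — but that is not what the question asks.)

0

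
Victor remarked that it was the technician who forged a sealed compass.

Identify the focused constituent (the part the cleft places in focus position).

In an it-cleft "It was X that/who ...", the clefted constituent X is the focus; the that/who-clause expresses the presupposed open proposition.
Here the focus is "the technician". The backgrounded (presupposed) material includes "a sealed compass".

the technician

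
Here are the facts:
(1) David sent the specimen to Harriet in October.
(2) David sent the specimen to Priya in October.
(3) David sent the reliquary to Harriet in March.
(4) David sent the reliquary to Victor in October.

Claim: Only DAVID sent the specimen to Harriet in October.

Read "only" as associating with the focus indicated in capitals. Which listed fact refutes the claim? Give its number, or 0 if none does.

0

Focus (in capitals) is "David" — the agent. "Only" excludes alternative agents while holding fixed the specimen as thing and Harriet as recipient and in October as setting.
No fact matches the specimen as thing and Harriet as recipient and in October as setting with a different agent — every other fact differs on at least one backgrounded slot. So no fact refutes it.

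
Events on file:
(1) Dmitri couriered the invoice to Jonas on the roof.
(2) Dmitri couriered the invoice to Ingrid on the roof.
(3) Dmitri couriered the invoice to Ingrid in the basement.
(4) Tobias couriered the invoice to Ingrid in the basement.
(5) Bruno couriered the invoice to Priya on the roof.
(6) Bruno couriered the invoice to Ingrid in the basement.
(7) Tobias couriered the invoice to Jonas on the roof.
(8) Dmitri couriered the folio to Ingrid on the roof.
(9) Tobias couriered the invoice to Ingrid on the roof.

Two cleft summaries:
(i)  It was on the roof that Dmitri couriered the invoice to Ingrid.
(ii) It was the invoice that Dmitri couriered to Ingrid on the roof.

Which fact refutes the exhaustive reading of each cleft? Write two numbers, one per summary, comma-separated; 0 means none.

Summary (i) focuses "on the roof" (the setting); background same agent, thing, recipient (Dmitri / the invoice / Ingrid). Fact (3) matches that background with setting = in the basement — refutes (i).
Summary (ii) focuses "the invoice" (the thing); background same agent, recipient, setting (Dmitri / Ingrid / on the roof). Fact (8) matches that background with thing = the folio — refutes (ii).

3, 8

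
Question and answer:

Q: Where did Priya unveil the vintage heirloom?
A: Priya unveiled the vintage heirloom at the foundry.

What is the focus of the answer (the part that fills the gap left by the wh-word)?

The wh-word "where" asks about the location.
In the answer, "Priya" and "the vintage heirloom" are given — repeated from the question.
The constituent filling the location gap is "at the foundry"; that is the focus and would carry nuclear stress.

at the foundry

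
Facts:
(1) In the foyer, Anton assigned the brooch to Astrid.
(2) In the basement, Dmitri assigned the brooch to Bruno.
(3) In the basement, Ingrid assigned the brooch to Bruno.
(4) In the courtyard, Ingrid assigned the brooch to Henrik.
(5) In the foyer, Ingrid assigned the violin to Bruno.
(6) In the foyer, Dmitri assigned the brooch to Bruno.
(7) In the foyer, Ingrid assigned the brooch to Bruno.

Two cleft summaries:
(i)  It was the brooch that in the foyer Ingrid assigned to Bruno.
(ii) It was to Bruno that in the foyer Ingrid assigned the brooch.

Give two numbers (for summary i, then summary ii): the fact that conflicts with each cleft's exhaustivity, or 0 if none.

5, 0

(i): focus "the brooch". Looking for agent = Ingrid, recipient = Bruno, setting = in the foyer with some other thing — fact (5) has the violin there. Refuted.
(ii): focus "Bruno". No fact shares agent = Ingrid, thing = the brooch, setting = in the foyer with a different recipient. 0.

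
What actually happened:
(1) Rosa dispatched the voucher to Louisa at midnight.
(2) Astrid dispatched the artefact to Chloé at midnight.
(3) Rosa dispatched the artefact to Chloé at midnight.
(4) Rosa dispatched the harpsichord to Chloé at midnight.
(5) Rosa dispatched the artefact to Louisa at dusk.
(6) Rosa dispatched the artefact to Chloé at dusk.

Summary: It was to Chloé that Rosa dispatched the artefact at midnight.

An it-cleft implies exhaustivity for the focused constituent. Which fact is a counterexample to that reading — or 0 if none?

The cleft puts "Chloé" in focus and presupposes the open proposition with Rosa as agent and the artefact as thing and at midnight as setting.
Exhaustivity: Chloé is the only recipient satisfying that background.
No listed fact matches the background with a different recipient. Exhaustivity holds.

0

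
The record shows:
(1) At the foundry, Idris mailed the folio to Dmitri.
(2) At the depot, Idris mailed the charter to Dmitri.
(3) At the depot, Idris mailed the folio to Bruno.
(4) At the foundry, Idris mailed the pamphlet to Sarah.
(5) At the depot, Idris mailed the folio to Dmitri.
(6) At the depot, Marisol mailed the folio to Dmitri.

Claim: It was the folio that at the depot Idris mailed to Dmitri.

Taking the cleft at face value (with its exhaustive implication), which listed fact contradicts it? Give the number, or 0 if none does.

2

The cleft puts "the folio" in focus and presupposes the open proposition with same agent, recipient, setting (Idris / Dmitri / at the depot).
Exhaustivity: the folio is the only thing satisfying that background.
But fact (2) also has same agent, recipient, setting (Idris / Dmitri / at the depot), with thing = the charter — so the exhaustive reading fails.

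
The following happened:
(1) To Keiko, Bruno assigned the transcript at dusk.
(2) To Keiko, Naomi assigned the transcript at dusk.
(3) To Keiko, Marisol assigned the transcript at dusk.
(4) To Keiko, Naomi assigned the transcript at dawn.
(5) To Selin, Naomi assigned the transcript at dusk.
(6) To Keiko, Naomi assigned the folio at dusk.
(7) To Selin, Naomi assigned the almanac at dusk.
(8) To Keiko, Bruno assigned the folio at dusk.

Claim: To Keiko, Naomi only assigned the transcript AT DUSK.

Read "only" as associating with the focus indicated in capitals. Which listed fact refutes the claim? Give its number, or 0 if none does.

4

Focus (in capitals) is "at dusk" — the setting. "Only" excludes alternative settings while holding fixed same agent, thing, recipient (Naomi / the transcript / Keiko).
Fact (4) matches on same agent, thing, recipient (Naomi / the transcript / Keiko), but has setting = at dawn instead. That refutes the claim.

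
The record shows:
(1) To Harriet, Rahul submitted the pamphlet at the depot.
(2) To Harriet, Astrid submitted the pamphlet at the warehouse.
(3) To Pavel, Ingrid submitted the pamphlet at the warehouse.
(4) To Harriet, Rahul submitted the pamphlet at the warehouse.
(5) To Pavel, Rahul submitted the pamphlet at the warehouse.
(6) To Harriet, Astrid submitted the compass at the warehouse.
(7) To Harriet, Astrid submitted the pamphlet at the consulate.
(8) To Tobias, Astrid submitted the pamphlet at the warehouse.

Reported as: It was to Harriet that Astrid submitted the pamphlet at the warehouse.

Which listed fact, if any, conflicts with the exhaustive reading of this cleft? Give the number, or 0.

8

Focus of the cleft: "Harriet" (the recipient). Presupposed background: same agent, thing, setting (Astrid / the pamphlet / at the warehouse).
Exhaustivity: Harriet is the only recipient satisfying that background.
But fact (8) also has same agent, thing, setting (Astrid / the pamphlet / at the warehouse), with recipient = Tobias — so the exhaustive reading fails.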